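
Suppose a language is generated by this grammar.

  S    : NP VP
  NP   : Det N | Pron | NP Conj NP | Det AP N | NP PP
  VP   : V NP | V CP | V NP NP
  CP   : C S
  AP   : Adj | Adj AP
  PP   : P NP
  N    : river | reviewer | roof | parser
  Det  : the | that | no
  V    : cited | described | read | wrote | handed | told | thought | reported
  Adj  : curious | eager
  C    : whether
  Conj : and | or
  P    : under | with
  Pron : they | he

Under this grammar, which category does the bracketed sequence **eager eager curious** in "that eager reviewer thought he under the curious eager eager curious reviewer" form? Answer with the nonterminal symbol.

AP

[S [NP [Det that] [AP [Adj eager]] [N reviewer]] [VP [V thought] [NP [NP [Pron he]] [PP [P under] [NP [Det the] [AP [Adj curious] [AP [Adj eager] [AP [Adj eager] [AP [Adj curious]]]]] [N reviewer]]]]]]
The span 'eager eager curious' is the AP node built by AP → Adj AP.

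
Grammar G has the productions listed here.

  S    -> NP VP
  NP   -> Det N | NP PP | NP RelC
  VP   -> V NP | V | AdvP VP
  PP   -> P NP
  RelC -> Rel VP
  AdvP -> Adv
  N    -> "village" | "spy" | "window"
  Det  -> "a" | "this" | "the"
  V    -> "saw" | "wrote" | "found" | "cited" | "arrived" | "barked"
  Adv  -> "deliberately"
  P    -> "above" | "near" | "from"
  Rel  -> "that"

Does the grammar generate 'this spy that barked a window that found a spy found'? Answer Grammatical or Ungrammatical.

Grammatical

S
  NP
    NP
      Det: this
      N: spy
    RelC
      Rel: that
      VP
        V: barked
        NP
          NP
            Det: a
            N: window
          RelC
            Rel: that
            VP
              V: found
              NP
                Det: a
                N: spy
  VP
    V: found
The bracketing above is licensed at every node by one of the given productions, with S at the root.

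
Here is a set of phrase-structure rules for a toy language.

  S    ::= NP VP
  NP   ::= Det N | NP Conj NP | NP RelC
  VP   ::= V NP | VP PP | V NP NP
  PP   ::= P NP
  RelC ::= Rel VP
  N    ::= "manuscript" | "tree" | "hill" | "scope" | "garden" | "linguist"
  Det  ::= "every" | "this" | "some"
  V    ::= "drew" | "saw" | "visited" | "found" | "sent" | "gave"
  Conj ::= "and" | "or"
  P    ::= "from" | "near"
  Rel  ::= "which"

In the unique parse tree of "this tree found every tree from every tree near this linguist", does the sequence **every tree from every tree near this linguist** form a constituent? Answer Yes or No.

[S [NP [Det this] [N tree]] [VP [VP [VP [V found] [NP [Det every] [N tree]]] [PP [P from] [NP [Det every] [N tree]]]] [PP [P near] [NP [Det this] [N linguist]]]]]
The smallest constituent containing 'every tree from every tree near this linguist' is the VP spanning 'found every tree from every tree near this linguist'; no single node in the tree dominates exactly the given words.

No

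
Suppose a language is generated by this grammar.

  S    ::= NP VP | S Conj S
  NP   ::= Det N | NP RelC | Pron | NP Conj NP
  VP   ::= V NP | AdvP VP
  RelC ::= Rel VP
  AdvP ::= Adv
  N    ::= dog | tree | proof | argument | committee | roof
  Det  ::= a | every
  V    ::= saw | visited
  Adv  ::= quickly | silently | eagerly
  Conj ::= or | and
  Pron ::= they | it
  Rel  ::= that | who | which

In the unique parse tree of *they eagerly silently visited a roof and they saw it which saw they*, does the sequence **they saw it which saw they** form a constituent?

[S [S [NP [Pron they]] [VP [AdvP [Adv eagerly]] [VP [AdvP [Adv silently]] [VP [V visited] [NP [Det a] [N roof]]]]]] [Conj and] [S [NP [Pron they]] [VP [V saw] [NP [NP [Pron it]] [RelC [Rel which] [VP [V saw] [NP [Pron they]]]]]]]]
The words 'they saw it which saw they' are exhaustively dominated by a single S node (built by S → NP VP), so they form a constituent.

Yes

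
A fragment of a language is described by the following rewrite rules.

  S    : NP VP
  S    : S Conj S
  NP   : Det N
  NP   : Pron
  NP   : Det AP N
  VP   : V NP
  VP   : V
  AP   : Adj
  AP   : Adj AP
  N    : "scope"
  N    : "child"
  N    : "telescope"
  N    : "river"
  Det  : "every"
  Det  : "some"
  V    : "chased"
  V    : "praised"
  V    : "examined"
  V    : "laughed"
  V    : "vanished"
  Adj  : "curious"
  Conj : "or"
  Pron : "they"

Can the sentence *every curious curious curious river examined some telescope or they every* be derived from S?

A Pron word can never sit immediately before a Det word in any string this grammar generates, so the substring 'they every' rules out a derivation.

Ungrammatical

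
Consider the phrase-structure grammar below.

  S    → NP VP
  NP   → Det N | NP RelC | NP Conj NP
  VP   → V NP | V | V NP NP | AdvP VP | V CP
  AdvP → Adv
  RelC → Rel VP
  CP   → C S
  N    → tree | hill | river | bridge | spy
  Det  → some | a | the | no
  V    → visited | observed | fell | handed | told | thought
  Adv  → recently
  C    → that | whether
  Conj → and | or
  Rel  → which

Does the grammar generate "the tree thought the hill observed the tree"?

Ungrammatical

For S → NP VP, the only prefix that parses as NP is 'the tree', but the remainder 'thought the hill observed the tree' is not a VP under these rules.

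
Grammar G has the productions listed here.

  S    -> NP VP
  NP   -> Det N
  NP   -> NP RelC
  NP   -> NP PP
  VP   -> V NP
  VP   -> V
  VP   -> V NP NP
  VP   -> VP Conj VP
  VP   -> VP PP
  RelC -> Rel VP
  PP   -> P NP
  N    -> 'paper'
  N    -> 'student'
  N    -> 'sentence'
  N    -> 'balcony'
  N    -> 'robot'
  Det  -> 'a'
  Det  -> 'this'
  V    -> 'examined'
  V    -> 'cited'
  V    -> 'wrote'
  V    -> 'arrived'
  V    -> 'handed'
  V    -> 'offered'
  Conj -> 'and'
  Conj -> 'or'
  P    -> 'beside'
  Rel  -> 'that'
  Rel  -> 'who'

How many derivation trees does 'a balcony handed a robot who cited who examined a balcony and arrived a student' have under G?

4

Two of the 4 distinct bracketings:
[S [NP [Det a] [N balcony]] [VP [V handed] [NP [NP [NP [Det a] [N robot]] [RelC [Rel who] [VP [V cited]]]] [RelC [Rel who] [VP [VP [V examined] [NP [Det a] [N balcony]]] [Conj and] [VP [V arrived] [NP [Det a] [N student]]]]]]]]
[S [NP [Det a] [N balcony]] [VP [V handed] [NP [NP [NP [Det a] [N robot]] [RelC [Rel who] [VP [V cited]]]] [RelC [Rel who] [VP [VP [V examined] [NP [Det a] [N balcony]]] [Conj and] [VP [V arrived]]]]] [NP [Det a] [N student]]]]
The difference turns on whether VP → V NP NP is used at the relevant span, versus an alternative expansion of VP.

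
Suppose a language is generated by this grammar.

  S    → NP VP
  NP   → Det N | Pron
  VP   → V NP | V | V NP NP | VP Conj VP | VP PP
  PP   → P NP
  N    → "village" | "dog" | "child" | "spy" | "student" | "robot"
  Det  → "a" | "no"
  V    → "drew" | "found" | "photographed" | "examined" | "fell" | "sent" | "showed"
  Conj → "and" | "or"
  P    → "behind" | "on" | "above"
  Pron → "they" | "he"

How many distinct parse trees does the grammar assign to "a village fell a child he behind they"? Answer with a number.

1

[S [NP [Det a] [N village]] [VP [VP [V fell] [NP [Det a] [N child]] [NP [Pron he]]] [PP [P behind] [NP [Pron they]]]]]
No rule offers an alternative attachment or grouping for any span, so this is the only derivation.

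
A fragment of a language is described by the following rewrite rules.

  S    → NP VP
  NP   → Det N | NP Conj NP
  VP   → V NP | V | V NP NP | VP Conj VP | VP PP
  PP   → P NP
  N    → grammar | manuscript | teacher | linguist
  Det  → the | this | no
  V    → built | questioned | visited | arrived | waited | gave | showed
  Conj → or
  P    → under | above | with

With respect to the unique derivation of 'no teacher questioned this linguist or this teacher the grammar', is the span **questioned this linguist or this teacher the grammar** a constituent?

Yes

[S [NP [Det no] [N teacher]] [VP [V questioned] [NP [NP [Det this] [N linguist]] [Conj or] [NP [Det this] [N teacher]]] [NP [Det the] [N grammar]]]]
The words 'questioned this linguist or this teacher the grammar' are exhaustively dominated by a single VP node (built by VP → V NP NP), so they form a constituent.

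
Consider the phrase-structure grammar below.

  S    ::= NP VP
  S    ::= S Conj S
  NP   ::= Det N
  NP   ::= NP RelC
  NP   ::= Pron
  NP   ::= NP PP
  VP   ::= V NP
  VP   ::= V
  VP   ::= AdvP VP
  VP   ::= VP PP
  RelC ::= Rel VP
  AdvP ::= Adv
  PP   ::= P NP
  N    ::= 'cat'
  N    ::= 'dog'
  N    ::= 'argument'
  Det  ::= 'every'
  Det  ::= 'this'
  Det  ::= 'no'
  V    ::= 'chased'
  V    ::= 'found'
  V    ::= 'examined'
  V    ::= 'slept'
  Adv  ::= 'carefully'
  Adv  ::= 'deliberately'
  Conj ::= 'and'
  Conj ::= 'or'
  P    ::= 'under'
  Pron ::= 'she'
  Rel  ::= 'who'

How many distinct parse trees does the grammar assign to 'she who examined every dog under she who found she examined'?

Two of the 7 distinct bracketings:
[S [NP [NP [Pron she]] [RelC [Rel who] [VP [V examined] [NP [NP [NP [Det every] [N dog]] [PP [P under] [NP [Pron she]]]] [RelC [Rel who] [VP [V found] [NP [Pron she]]]]]]]] [VP [V examined]]]
[S [NP [NP [Pron she]] [RelC [Rel who] [VP [V examined] [NP [NP [Det every] [N dog]] [PP [P under] [NP [NP [Pron she]] [RelC [Rel who] [VP [V found] [NP [Pron she]]]]]]]]]] [VP [V examined]]]
The trees differ in how a recursive rule is bracketed over the same span.

7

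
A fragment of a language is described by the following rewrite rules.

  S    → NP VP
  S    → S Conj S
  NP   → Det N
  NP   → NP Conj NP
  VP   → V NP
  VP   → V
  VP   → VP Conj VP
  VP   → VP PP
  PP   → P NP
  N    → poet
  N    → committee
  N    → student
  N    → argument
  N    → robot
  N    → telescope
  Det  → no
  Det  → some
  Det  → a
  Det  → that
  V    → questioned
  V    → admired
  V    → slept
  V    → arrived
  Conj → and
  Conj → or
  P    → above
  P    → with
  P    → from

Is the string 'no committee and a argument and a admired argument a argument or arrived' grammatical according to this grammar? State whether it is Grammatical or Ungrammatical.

A Det word can never sit immediately before a V word in any string this grammar generates, so the substring 'a admired' rules out a derivation.

Ungrammatical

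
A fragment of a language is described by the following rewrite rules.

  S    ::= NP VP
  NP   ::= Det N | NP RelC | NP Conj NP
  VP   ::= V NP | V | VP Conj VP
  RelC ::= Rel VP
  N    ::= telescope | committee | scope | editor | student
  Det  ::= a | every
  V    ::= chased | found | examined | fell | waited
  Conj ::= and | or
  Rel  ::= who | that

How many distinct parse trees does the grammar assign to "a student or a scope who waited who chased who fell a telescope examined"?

Two of the 4 distinct bracketings:
[S [NP [NP [NP [NP [NP [Det a] [N student]] [Conj or] [NP [Det a] [N scope]]] [RelC [Rel who] [VP [V waited]]]] [RelC [Rel who] [VP [V chased]]]] [RelC [Rel who] [VP [V fell] [NP [Det a] [N telescope]]]]] [VP [V examined]]]
[S [NP [NP [NP [NP [Det a] [N student]] [Conj or] [NP [NP [Det a] [N scope]] [RelC [Rel who] [VP [V waited]]]]] [RelC [Rel who] [VP [V chased]]]] [RelC [Rel who] [VP [V fell] [NP [Det a] [N telescope]]]]] [VP [V examined]]]
The trees differ in how a recursive rule is bracketed over the same span.

4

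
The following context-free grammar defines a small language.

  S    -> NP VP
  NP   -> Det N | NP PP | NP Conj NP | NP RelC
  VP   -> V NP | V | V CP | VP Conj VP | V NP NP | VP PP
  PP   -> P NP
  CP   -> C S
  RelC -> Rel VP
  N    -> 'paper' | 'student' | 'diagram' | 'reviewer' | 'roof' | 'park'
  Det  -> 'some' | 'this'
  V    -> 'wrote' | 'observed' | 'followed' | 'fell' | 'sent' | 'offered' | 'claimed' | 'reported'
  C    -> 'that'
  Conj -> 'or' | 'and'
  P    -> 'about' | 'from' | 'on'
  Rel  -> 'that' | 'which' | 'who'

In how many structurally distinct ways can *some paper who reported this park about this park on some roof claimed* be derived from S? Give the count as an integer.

Two of the 9 distinct bracketings:
[S [NP [NP [NP [Det some] [N paper]] [RelC [Rel who] [VP [V reported] [NP [Det this] [N park]]]]] [PP [P about] [NP [NP [Det this] [N park]] [PP [P on] [NP [Det some] [N roof]]]]]] [VP [V claimed]]]
[S [NP [NP [NP [NP [Det some] [N paper]] [RelC [Rel who] [VP [V reported] [NP [Det this] [N park]]]]] [PP [P about] [NP [Det this] [N park]]]] [PP [P on] [NP [Det some] [N roof]]]] [VP [V claimed]]]
The trees differ in how a recursive rule is bracketed over the same span.

9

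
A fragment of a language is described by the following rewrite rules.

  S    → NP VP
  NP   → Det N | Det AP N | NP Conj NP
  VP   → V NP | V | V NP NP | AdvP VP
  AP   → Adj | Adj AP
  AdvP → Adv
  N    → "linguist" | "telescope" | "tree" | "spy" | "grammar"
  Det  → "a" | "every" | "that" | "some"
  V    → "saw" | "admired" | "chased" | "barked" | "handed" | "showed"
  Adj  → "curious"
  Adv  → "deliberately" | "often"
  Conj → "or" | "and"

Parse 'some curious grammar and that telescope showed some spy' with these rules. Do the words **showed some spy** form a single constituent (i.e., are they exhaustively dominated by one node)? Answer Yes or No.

[S [NP [NP [Det some] [AP [Adj curious]] [N grammar]] [Conj and] [NP [Det that] [N telescope]]] [VP [V showed] [NP [Det some] [N spy]]]]
The words 'showed some spy' are exhaustively dominated by a single VP node (built by VP → V NP), so they form a constituent.

Yes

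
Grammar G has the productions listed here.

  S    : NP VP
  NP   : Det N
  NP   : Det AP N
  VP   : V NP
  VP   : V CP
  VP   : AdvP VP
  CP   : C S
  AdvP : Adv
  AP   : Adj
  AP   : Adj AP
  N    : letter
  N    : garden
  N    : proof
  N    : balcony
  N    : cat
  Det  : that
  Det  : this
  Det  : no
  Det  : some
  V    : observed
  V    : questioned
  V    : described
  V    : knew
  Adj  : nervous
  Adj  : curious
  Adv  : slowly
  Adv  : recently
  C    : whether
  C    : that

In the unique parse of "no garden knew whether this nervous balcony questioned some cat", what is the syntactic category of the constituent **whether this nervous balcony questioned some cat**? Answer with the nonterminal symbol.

[S [NP [Det no] [N garden]] [VP [V knew] [CP [C whether] [S [NP [Det this] [AP [Adj nervous]] [N balcony]] [VP [V questioned] [NP [Det some] [N cat]]]]]]]
The span 'whether this nervous balcony questioned some cat' is the CP node built by CP → C S.

CP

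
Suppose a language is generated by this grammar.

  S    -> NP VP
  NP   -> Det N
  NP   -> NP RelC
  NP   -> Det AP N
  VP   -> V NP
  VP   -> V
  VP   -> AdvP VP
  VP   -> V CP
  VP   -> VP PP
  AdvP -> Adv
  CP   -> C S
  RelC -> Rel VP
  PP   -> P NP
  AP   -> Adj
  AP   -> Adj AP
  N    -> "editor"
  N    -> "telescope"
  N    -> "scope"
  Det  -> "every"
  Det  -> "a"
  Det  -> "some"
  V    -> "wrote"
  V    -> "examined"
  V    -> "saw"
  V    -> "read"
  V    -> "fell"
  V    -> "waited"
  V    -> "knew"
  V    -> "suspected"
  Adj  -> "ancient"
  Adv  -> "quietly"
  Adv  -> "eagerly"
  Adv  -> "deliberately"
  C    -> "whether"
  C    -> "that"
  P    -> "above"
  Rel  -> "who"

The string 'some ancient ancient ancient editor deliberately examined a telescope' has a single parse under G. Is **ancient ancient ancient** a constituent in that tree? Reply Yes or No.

[S [NP [Det some] [AP [Adj ancient] [AP [Adj ancient] [AP [Adj ancient]]]] [N editor]] [VP [AdvP [Adv deliberately]] [VP [V examined] [NP [Det a] [N telescope]]]]]
The words 'ancient ancient ancient' are exhaustively dominated by a single AP node (built by AP → Adj AP), so they form a constituent.

Yes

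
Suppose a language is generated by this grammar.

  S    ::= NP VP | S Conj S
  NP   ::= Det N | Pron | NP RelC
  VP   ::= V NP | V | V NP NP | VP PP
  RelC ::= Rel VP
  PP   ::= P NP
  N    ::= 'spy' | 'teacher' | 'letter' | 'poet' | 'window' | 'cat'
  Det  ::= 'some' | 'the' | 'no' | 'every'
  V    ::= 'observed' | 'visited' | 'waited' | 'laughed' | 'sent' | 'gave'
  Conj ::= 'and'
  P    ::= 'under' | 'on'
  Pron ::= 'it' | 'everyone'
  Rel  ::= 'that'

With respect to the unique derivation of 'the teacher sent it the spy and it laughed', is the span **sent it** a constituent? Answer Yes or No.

[S [S [NP [Det the] [N teacher]] [VP [V sent] [NP [Pron it]] [NP [Det the] [N spy]]]] [Conj and] [S [NP [Pron it]] [VP [V laughed]]]]
The smallest constituent containing 'sent it' is the VP spanning 'sent it the spy'; no single node in the tree dominates exactly the given words.

No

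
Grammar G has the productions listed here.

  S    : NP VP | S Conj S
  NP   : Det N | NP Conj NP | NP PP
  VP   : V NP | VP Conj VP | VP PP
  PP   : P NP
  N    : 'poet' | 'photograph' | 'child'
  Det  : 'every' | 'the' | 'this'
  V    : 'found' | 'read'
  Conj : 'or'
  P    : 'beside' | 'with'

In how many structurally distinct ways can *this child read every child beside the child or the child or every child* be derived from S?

Two of the 7 distinct bracketings:
[S [NP [Det this] [N child]] [VP [V read] [NP [NP [NP [Det every] [N child]] [PP [P beside] [NP [Det the] [N child]]]] [Conj or] [NP [NP [Det the] [N child]] [Conj or] [NP [Det every] [N child]]]]]]
[S [NP [Det this] [N child]] [VP [V read] [NP [NP [NP [NP [Det every] [N child]] [PP [P beside] [NP [Det the] [N child]]]] [Conj or] [NP [Det the] [N child]]] [Conj or] [NP [Det every] [N child]]]]]
The trees differ in how a recursive rule is bracketed over the same span.

7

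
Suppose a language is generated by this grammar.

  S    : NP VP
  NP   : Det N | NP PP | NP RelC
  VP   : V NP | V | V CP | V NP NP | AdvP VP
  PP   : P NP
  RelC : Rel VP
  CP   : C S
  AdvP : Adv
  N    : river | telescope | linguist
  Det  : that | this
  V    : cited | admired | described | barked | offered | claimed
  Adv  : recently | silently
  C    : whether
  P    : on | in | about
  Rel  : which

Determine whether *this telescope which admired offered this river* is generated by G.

S
  NP
    NP
      Det: this
      N: telescope
    RelC
      Rel: which
      VP
        V: admired
  VP
    V: offered
    NP
      Det: this
      N: river
Every word is introduced by a lexical rule and the phrasal rules combine the resulting categories into a single S.

Grammatical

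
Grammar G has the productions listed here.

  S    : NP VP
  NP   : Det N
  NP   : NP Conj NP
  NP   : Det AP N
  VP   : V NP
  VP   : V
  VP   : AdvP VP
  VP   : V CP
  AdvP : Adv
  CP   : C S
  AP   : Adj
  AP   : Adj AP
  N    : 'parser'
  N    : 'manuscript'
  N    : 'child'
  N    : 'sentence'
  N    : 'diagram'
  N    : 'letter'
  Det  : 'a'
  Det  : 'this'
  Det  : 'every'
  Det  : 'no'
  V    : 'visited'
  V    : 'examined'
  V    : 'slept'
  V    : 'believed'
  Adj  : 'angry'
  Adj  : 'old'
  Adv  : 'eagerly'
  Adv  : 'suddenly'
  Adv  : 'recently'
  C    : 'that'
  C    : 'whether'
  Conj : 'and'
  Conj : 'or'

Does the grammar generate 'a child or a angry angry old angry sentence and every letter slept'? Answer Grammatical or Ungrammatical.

[S [NP [NP [Det a] [N child]] [Conj or] [NP [NP [Det a] [AP [Adj angry] [AP [Adj angry] [AP [Adj old] [AP [Adj angry]]]]] [N sentence]] [Conj and] [NP [Det every] [N letter]]]] [VP [V slept]]]
The bracketing above is licensed at every node by one of the given productions, with S at the root.

Grammatical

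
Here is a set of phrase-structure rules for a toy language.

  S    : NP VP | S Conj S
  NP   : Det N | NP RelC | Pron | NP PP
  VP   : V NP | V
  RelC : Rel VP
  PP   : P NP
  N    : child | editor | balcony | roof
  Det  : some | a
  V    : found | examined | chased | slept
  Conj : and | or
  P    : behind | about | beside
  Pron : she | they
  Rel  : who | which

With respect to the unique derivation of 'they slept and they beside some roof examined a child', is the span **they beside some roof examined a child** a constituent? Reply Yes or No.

[S [S [NP [Pron they]] [VP [V slept]]] [Conj and] [S [NP [NP [Pron they]] [PP [P beside] [NP [Det some] [N roof]]]] [VP [V examined] [NP [Det a] [N child]]]]]
The words 'they beside some roof examined a child' are exhaustively dominated by a single S node (built by S → NP VP), so they form a constituent.

Yes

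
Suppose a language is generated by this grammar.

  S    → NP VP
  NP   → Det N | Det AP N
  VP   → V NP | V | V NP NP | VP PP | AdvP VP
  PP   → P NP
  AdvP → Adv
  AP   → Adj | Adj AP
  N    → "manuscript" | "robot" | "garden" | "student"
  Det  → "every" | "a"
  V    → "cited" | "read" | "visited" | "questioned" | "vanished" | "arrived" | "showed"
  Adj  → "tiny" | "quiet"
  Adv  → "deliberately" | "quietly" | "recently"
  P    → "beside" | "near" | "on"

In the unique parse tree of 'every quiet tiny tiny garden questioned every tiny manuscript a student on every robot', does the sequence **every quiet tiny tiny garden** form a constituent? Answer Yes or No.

Yes

[S [NP [Det every] [AP [Adj quiet] [AP [Adj tiny] [AP [Adj tiny]]]] [N garden]] [VP [VP [V questioned] [NP [Det every] [AP [Adj tiny]] [N manuscript]] [NP [Det a] [N student]]] [PP [P on] [NP [Det every] [N robot]]]]]
The words 'every quiet tiny tiny garden' are exhaustively dominated by a single NP node (built by NP → Det AP N), so they form a constituent.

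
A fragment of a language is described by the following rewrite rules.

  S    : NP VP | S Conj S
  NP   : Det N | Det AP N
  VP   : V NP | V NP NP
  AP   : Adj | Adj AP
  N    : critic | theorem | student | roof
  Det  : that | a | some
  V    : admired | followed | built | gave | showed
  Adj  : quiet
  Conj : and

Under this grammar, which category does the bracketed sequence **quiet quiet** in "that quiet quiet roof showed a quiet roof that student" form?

AP

[S [NP [Det that] [AP [Adj quiet] [AP [Adj quiet]]] [N roof]] [VP [V showed] [NP [Det a] [AP [Adj quiet]] [N roof]] [NP [Det that] [N student]]]]
The span 'quiet quiet' is the AP node built by AP → Adj AP.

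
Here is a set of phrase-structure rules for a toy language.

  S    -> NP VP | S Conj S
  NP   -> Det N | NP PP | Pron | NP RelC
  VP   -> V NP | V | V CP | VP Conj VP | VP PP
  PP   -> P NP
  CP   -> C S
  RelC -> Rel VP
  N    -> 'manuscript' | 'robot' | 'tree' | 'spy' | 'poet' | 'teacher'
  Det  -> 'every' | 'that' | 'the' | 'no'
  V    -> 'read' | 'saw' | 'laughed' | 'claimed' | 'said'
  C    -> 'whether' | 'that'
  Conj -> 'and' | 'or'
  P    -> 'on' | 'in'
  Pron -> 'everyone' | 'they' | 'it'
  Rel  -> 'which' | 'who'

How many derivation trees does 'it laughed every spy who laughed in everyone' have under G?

Two of the 3 distinct bracketings:
[S [NP [Pron it]] [VP [V laughed] [NP [NP [NP [Det every] [N spy]] [RelC [Rel who] [VP [V laughed]]]] [PP [P in] [NP [Pron everyone]]]]]]
[S [NP [Pron it]] [VP [V laughed] [NP [NP [Det every] [N spy]] [RelC [Rel who] [VP [VP [V laughed]] [PP [P in] [NP [Pron everyone]]]]]]]]
The difference turns on whether NP → NP PP is used at the relevant span, versus an alternative expansion of NP.

3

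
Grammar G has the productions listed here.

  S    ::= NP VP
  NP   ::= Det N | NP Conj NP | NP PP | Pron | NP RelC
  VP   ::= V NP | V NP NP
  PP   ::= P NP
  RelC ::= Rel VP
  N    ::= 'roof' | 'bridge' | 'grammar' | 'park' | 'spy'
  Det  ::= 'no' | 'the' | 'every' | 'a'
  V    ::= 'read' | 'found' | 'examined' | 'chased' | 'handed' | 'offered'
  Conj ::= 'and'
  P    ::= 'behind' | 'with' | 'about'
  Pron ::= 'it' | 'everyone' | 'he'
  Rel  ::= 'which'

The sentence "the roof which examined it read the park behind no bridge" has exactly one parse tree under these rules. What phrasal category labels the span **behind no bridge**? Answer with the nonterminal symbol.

S
  NP
    NP
      Det: the
      N: roof
    RelC
      Rel: which
      VP
        V: examined
        NP
          Pron: it
  VP
    V: read
    NP
      NP
        Det: the
        N: park
      PP
        P: behind
        NP
          Det: no
          N: bridge
The span 'behind no bridge' is the PP node built by PP → P NP.

PP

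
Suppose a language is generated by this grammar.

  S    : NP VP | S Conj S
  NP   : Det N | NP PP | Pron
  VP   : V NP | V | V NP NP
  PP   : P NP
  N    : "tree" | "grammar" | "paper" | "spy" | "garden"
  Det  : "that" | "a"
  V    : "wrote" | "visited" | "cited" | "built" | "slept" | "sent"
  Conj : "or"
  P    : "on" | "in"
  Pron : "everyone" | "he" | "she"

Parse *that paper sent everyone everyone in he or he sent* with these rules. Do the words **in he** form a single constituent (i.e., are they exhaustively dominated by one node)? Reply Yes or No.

Yes

[S [S [NP [Det that] [N paper]] [VP [V sent] [NP [Pron everyone]] [NP [NP [Pron everyone]] [PP [P in] [NP [Pron he]]]]]] [Conj or] [S [NP [Pron he]] [VP [V sent]]]]
The words 'in he' are exhaustively dominated by a single PP node (built by PP → P NP), so they form a constituent.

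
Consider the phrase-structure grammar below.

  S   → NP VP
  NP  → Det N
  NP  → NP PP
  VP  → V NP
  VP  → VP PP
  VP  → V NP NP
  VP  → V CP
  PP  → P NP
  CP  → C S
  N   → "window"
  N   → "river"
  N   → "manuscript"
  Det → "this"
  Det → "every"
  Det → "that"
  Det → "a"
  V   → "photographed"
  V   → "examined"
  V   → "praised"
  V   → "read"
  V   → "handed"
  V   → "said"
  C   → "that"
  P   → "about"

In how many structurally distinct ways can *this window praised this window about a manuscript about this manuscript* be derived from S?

5

Two of the 5 distinct bracketings:
[S [NP [Det this] [N window]] [VP [V praised] [NP [NP [Det this] [N window]] [PP [P about] [NP [NP [Det a] [N manuscript]] [PP [P about] [NP [Det this] [N manuscript]]]]]]]]
[S [NP [Det this] [N window]] [VP [V praised] [NP [NP [NP [Det this] [N window]] [PP [P about] [NP [Det a] [N manuscript]]]] [PP [P about] [NP [Det this] [N manuscript]]]]]]
The trees differ in how a recursive rule is bracketed over the same span.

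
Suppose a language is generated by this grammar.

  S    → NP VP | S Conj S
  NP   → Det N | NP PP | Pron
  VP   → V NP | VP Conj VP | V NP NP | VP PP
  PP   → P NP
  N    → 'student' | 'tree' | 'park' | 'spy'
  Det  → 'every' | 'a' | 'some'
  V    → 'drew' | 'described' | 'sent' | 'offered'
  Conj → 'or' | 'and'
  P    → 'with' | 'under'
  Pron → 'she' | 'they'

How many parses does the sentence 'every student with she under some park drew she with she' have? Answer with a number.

Two of the 4 distinct bracketings:
[S [NP [NP [Det every] [N student]] [PP [P with] [NP [NP [Pron she]] [PP [P under] [NP [Det some] [N park]]]]]] [VP [V drew] [NP [NP [Pron she]] [PP [P with] [NP [Pron she]]]]]]
[S [NP [NP [Det every] [N student]] [PP [P with] [NP [NP [Pron she]] [PP [P under] [NP [Det some] [N park]]]]]] [VP [VP [V drew] [NP [Pron she]]] [PP [P with] [NP [Pron she]]]]]
The difference turns on whether VP → VP PP is used at the relevant span, versus an alternative expansion of VP.

4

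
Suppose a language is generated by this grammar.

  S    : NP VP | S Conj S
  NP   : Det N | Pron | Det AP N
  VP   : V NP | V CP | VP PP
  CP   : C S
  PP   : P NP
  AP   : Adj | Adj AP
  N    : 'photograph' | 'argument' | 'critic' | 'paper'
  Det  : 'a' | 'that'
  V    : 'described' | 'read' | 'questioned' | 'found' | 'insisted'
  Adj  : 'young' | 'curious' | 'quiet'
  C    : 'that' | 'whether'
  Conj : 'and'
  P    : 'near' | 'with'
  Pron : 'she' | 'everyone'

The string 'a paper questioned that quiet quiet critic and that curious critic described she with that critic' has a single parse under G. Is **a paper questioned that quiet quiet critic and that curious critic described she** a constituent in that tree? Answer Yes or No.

[S [S [NP [Det a] [N paper]] [VP [V questioned] [NP [Det that] [AP [Adj quiet] [AP [Adj quiet]]] [N critic]]]] [Conj and] [S [NP [Det that] [AP [Adj curious]] [N critic]] [VP [VP [V described] [NP [Pron she]]] [PP [P with] [NP [Det that] [N critic]]]]]]
The smallest constituent containing 'a paper questioned that quiet quiet critic and that curious critic described she' is the S spanning 'a paper questioned that quiet quiet critic and that curious critic described she with that critic'; no single node in the tree dominates exactly the given words.

No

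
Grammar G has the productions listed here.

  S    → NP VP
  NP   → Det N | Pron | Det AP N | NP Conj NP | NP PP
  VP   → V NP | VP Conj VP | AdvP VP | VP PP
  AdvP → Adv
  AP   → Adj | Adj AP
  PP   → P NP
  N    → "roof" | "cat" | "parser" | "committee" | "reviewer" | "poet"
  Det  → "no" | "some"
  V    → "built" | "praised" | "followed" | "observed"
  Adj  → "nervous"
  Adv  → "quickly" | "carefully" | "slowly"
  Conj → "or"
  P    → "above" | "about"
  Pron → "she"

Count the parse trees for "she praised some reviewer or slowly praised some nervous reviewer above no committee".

4

Two of the 4 distinct bracketings:
[S [NP [Pron she]] [VP [VP [V praised] [NP [Det some] [N reviewer]]] [Conj or] [VP [AdvP [Adv slowly]] [VP [V praised] [NP [NP [Det some] [AP [Adj nervous]] [N reviewer]] [PP [P above] [NP [Det no] [N committee]]]]]]]]
[S [NP [Pron she]] [VP [VP [V praised] [NP [Det some] [N reviewer]]] [Conj or] [VP [AdvP [Adv slowly]] [VP [VP [V praised] [NP [Det some] [AP [Adj nervous]] [N reviewer]]] [PP [P above] [NP [Det no] [N committee]]]]]]]
The difference turns on whether NP → NP PP is used at the relevant span, versus an alternative expansion of NP.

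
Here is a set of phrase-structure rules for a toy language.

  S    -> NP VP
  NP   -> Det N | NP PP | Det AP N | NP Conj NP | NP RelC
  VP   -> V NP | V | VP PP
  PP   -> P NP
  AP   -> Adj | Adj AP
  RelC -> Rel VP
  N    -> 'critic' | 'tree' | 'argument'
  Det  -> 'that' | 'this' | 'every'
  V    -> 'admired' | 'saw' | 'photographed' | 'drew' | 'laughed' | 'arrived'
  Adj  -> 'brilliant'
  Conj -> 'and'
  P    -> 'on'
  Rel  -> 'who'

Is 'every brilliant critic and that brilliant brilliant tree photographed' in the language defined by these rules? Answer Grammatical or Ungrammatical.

[S [NP [NP [Det every] [AP [Adj brilliant]] [N critic]] [Conj and] [NP [Det that] [AP [Adj brilliant] [AP [Adj brilliant]]] [N tree]]] [VP [V photographed]]]
Every word is introduced by a lexical rule and the phrasal rules combine the resulting categories into a single S.

Grammatical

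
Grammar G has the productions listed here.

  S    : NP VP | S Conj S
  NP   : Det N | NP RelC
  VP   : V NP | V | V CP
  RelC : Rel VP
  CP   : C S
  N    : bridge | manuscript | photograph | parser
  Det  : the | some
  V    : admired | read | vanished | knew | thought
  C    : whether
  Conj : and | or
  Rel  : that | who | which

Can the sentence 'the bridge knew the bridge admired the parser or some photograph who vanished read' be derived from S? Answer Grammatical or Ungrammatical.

For S → NP VP, the only prefix that parses as NP is 'the bridge', but the remainder 'knew the bridge admired the parser or some photograph who vanished read' is not a VP under these rules. The alternative S rule S → S Conj S likewise has no satisfying split.

Ungrammatical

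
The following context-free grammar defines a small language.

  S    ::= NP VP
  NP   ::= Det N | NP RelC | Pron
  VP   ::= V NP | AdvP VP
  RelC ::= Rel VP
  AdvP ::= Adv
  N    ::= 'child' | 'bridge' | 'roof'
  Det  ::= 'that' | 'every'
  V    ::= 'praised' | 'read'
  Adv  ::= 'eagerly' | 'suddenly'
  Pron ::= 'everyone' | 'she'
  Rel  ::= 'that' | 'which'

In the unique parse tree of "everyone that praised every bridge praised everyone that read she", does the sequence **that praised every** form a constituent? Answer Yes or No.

[S [NP [NP [Pron everyone]] [RelC [Rel that] [VP [V praised] [NP [Det every] [N bridge]]]]] [VP [V praised] [NP [NP [Pron everyone]] [RelC [Rel that] [VP [V read] [NP [Pron she]]]]]]]
The smallest constituent containing 'that praised every' is the RelC spanning 'that praised every bridge'; no single node in the tree dominates exactly the given words.

No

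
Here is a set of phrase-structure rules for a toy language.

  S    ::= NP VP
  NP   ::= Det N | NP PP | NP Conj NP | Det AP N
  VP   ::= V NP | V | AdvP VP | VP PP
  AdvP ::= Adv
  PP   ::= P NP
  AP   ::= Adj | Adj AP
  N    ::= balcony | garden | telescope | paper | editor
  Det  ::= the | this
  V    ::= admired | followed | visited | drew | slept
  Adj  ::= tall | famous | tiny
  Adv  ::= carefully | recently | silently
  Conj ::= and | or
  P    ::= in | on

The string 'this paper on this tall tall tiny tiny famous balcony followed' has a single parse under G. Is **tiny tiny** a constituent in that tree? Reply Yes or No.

[S [NP [NP [Det this] [N paper]] [PP [P on] [NP [Det this] [AP [Adj tall] [AP [Adj tall] [AP [Adj tiny] [AP [Adj tiny] [AP [Adj famous]]]]]] [N balcony]]]] [VP [V followed]]]
The smallest constituent containing 'tiny tiny' is the AP spanning 'tiny tiny famous'; no single node in the tree dominates exactly the given words.

No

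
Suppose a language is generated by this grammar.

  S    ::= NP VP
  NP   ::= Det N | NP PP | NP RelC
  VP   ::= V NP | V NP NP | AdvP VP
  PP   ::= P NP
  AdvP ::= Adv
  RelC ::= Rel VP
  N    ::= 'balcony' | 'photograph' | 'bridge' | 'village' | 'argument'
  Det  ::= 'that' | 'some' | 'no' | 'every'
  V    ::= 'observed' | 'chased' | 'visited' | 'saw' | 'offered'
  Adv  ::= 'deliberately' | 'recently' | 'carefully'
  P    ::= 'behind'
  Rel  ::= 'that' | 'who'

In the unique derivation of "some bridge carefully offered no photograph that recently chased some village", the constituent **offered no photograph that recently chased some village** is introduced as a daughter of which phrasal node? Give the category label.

VP

S
  NP
    Det: some
    N: bridge
  VP
    AdvP
      Adv: carefully
    VP
      V: offered
      NP
        NP
          Det: no
          N: photograph
        RelC
          Rel: that
          VP
            AdvP
              Adv: recently
            VP
              V: chased
              NP
                Det: some
                N: village
The span 'offered no photograph that recently chased some village' is the VP node built by VP → V NP.
Its mother is the VP built by VP → AdvP VP.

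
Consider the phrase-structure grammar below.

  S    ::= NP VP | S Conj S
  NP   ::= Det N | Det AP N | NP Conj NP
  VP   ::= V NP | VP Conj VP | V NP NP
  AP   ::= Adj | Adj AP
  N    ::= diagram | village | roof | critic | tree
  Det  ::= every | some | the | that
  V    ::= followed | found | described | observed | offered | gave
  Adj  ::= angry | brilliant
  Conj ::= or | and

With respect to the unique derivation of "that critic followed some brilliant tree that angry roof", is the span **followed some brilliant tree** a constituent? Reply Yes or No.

[S [NP [Det that] [N critic]] [VP [V followed] [NP [Det some] [AP [Adj brilliant]] [N tree]] [NP [Det that] [AP [Adj angry]] [N roof]]]]
The smallest constituent containing 'followed some brilliant tree' is the VP spanning 'followed some brilliant tree that angry roof'; no single node in the tree dominates exactly the given words.

No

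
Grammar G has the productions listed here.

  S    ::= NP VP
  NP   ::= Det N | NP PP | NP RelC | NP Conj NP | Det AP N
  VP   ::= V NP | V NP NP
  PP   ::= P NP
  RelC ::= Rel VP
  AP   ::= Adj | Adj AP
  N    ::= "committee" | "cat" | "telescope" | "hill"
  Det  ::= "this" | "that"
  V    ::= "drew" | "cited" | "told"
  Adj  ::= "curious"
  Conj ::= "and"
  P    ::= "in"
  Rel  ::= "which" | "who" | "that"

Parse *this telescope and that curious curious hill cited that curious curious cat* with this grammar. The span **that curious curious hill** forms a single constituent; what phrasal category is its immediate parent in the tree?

NP

[S [NP [NP [Det this] [N telescope]] [Conj and] [NP [Det that] [AP [Adj curious] [AP [Adj curious]]] [N hill]]] [VP [V cited] [NP [Det that] [AP [Adj curious] [AP [Adj curious]]] [N cat]]]]
The span 'that curious curious hill' is the NP node built by NP → Det AP N.
Its mother is the NP built by NP → NP Conj NP.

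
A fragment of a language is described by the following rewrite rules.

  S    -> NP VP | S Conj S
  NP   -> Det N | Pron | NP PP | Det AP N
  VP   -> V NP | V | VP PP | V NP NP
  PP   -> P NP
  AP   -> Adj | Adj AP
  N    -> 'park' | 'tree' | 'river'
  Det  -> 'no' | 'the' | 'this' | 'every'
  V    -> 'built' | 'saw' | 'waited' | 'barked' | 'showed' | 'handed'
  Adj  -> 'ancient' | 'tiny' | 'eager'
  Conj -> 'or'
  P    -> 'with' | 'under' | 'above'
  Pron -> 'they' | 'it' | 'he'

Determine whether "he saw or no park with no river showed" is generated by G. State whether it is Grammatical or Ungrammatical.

S
  S
    NP
      Pron: he
    VP
      V: saw
  Conj: or
  S
    NP
      NP
        Det: no
        N: park
      PP
        P: with
        NP
          Det: no
          N: river
    VP
      V: showed
Every word is introduced by a lexical rule and the phrasal rules combine the resulting categories into a single S.

Grammatical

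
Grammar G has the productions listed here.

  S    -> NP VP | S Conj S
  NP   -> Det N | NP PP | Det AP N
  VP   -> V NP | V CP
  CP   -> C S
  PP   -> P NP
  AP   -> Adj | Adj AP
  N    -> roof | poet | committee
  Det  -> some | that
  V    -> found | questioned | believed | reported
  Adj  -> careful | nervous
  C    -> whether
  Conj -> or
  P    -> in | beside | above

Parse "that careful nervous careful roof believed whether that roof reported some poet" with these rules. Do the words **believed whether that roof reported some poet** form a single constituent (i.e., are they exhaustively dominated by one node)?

[S [NP [Det that] [AP [Adj careful] [AP [Adj nervous] [AP [Adj careful]]]] [N roof]] [VP [V believed] [CP [C whether] [S [NP [Det that] [N roof]] [VP [V reported] [NP [Det some] [N poet]]]]]]]
The words 'believed whether that roof reported some poet' are exhaustively dominated by a single VP node (built by VP → V CP), so they form a constituent.

Yes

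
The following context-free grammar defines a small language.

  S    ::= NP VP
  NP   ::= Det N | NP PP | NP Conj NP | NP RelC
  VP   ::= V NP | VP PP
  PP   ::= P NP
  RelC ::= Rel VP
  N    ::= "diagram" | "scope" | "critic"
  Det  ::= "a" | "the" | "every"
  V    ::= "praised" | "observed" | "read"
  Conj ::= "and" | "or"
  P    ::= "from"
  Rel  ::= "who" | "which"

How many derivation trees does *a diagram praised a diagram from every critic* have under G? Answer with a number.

The two bracketings:
[S [NP [Det a] [N diagram]] [VP [V praised] [NP [NP [Det a] [N diagram]] [PP [P from] [NP [Det every] [N critic]]]]]]
[S [NP [Det a] [N diagram]] [VP [VP [V praised] [NP [Det a] [N diagram]]] [PP [P from] [NP [Det every] [N critic]]]]]
The difference turns on whether NP → NP PP is used at the relevant span, versus an alternative expansion of NP.

2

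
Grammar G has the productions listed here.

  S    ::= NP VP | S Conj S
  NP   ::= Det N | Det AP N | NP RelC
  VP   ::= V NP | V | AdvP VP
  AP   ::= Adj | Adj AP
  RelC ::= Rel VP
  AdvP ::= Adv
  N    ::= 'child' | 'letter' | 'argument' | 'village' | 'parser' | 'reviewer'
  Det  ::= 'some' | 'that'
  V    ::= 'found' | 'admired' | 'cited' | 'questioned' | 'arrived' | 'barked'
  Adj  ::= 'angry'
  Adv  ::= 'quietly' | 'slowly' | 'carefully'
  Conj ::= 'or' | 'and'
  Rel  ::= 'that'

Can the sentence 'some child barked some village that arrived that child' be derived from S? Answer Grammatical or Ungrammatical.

Grammatical

[S [NP [Det some] [N child]] [VP [V barked] [NP [NP [Det some] [N village]] [RelC [Rel that] [VP [V arrived] [NP [Det that] [N child]]]]]]]
Every word is introduced by a lexical rule and the phrasal rules combine the resulting categories into a single S.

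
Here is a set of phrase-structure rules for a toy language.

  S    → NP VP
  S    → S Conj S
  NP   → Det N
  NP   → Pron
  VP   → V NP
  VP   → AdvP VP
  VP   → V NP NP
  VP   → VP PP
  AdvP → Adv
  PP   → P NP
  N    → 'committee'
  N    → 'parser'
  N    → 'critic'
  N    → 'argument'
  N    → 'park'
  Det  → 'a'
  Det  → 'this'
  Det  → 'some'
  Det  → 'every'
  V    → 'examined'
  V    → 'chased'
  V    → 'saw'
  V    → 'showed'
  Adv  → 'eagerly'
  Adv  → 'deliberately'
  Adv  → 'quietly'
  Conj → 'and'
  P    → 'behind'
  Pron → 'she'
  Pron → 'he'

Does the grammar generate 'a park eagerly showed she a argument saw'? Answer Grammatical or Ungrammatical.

For S → NP VP, the only prefix that parses as NP is 'a park', but the remainder 'eagerly showed she a argument saw' is not a VP under these rules. The alternative S rule S → S Conj S likewise has no satisfying split.

Ungrammatical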